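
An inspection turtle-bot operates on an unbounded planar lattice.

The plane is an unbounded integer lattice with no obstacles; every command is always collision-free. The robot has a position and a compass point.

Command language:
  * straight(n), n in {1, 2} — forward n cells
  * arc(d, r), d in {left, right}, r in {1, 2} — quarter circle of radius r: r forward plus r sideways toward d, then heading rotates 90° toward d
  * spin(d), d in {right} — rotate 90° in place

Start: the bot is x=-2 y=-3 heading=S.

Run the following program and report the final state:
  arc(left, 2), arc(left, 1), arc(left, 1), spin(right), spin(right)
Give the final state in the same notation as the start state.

t0: x=-2 y=-3 heading=S
t=1 arc(left, 2) ⇒ x=0 y=-5 heading=E
t=2 arc(left, 1) ⇒ x=1 y=-4 heading=N
t=3 arc(left, 1) ⇒ x=0 y=-3 heading=W
t=4 spin(right) ⇒ x=0 y=-3 heading=N
t=5 spin(right) ⇒ x=0 y=-3 heading=E

x=0 y=-3 heading=E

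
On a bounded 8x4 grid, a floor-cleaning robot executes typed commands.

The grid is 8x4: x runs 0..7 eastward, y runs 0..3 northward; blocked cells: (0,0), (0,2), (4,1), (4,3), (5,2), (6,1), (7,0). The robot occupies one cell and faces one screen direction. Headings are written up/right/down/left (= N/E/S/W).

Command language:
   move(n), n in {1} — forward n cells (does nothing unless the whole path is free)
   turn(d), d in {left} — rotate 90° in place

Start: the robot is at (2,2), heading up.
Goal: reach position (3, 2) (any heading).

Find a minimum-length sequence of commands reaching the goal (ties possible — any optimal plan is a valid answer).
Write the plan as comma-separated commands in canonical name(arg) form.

turn(left), turn(left), turn(left), move(1)

from: at (2,2), heading up
t=1 turn(left) ⇒ at (2,2), heading left
t=2 turn(left) ⇒ at (2,2), heading down
t=3 turn(left) ⇒ at (2,2), heading right
t=4 move(1) ⇒ at (3,2), heading right
minimal: 4 command(s), checked below 4.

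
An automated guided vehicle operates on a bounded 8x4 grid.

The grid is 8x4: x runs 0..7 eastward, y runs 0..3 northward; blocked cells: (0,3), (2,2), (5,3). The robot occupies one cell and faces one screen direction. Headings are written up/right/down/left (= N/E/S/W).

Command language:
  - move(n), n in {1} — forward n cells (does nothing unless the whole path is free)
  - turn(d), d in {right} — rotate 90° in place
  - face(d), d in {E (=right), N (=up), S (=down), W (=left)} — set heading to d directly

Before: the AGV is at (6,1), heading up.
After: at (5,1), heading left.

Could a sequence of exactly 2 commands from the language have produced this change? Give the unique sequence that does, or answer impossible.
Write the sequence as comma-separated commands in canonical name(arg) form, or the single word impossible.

face(W), move(1)

key: running move(1) before face(W) would end elsewhere — order is forced
from: at (6,1), heading up
[1] after face(W): at (6,1), heading left
[2] after move(1): at (5,1), heading left
no rival 2-sequence matches.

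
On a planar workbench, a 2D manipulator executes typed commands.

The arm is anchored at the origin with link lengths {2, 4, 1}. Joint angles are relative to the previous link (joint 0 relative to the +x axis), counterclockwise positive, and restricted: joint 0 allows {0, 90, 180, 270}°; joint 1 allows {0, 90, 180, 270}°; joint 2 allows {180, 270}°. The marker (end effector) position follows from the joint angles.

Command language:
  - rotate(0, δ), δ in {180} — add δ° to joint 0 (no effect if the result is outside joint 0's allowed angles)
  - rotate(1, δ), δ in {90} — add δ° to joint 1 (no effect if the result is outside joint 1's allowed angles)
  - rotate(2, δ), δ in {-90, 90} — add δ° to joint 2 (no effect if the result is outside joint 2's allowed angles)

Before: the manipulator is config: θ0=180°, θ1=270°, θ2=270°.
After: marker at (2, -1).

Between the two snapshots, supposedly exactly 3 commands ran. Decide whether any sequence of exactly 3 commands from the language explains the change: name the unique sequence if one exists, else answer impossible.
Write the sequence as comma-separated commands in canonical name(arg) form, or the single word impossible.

rotate(1, 90), rotate(1, 90), rotate(1, 90)

from: config: θ0=180°, θ1=270°, θ2=270°
step 1 (rotate(1, 90)): config: θ0=180°, θ1=0°, θ2=270°
step 2 (rotate(1, 90)): config: θ0=180°, θ1=90°, θ2=270°
step 3 (rotate(1, 90)): config: θ0=180°, θ1=180°, θ2=270°
all 64 alternatives checked — unique.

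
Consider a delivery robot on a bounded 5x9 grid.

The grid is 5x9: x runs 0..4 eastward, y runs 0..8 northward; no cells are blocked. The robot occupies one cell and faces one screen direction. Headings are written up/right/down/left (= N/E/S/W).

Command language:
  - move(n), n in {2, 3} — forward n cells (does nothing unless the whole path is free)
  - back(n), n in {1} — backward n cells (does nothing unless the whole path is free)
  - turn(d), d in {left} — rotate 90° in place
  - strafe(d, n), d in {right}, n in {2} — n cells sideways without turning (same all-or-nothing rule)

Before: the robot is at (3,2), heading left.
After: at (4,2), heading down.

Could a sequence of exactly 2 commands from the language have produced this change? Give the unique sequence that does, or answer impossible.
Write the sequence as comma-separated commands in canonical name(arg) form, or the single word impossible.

key: running turn(left) before back(1) would end elsewhere — order is forced
initial: at (3,2), heading left
step 1 (back(1)): at (4,2), heading left
step 2 (turn(left)): at (4,2), heading down
uniquely the one of 25 2-step routes that fits.

back(1), turn(left)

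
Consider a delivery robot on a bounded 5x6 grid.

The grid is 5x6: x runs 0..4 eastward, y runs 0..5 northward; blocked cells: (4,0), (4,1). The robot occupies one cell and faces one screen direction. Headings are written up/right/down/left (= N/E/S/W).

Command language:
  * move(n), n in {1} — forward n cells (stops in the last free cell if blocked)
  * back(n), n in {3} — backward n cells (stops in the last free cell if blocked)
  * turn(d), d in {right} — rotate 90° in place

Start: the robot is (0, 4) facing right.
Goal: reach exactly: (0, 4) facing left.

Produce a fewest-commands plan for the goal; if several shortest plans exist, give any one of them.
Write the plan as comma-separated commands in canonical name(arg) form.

start: (0, 4) facing right
1. turn(right) → (0, 4) facing down
2. turn(right) → (0, 4) facing left
shorter routes all fall short; 2 is best.

turn(right), turn(right)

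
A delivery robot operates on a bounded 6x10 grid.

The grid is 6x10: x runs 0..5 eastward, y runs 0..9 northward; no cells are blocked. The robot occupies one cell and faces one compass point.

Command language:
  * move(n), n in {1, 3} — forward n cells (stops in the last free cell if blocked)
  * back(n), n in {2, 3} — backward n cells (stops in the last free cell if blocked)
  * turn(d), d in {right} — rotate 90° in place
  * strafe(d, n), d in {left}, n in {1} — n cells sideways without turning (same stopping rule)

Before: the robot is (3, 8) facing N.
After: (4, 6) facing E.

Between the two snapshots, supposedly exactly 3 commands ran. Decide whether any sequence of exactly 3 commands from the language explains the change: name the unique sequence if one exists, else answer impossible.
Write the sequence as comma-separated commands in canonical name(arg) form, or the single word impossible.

key: order matters: swapping back(2) and move(1) lands elsewhere
begin: (3, 8) facing N
[1] after back(2): (3, 6) facing N
[2] after turn(right): (3, 6) facing E
[3] after move(1): (4, 6) facing E
uniquely the one of 216 3-step routes that fits.

back(2), turn(right), move(1)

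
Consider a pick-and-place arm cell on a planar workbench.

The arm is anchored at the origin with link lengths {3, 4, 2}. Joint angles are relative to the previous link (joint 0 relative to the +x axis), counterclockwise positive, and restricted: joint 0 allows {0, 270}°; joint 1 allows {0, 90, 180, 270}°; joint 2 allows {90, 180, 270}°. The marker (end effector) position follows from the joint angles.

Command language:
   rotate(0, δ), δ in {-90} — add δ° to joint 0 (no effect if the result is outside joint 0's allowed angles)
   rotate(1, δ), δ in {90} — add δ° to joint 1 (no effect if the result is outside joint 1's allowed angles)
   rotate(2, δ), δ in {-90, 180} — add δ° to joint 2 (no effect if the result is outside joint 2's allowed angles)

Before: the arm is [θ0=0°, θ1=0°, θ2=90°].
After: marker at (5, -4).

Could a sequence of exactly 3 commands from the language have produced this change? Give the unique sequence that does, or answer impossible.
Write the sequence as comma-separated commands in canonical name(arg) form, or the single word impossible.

from: [θ0=0°, θ1=0°, θ2=90°]
[1] after rotate(1, 90): [θ0=0°, θ1=90°, θ2=90°]
[2] after rotate(1, 90): [θ0=0°, θ1=180°, θ2=90°]
[3] after rotate(1, 90): [θ0=0°, θ1=270°, θ2=90°]
uniquely the one of 64 3-step routes that fits.

rotate(1, 90), rotate(1, 90), rotate(1, 90)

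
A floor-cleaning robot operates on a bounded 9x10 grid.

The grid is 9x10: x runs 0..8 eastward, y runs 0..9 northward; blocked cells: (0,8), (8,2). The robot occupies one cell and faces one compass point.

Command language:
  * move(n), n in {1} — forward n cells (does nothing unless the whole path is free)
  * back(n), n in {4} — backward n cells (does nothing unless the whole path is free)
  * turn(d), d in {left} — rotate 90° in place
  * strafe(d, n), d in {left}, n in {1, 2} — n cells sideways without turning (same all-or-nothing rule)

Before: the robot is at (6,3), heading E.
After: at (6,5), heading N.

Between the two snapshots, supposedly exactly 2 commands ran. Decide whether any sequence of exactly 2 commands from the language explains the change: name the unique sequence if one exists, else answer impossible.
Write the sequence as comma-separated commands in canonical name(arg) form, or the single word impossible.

strafe(left, 2), turn(left)

key: order matters: swapping strafe(left, 2) and turn(left) lands elsewhere
t0: at (6,3), heading E
step 1 (strafe(left, 2)): at (6,5), heading E
step 2 (turn(left)): at (6,5), heading N
all 25 alternatives checked — unique.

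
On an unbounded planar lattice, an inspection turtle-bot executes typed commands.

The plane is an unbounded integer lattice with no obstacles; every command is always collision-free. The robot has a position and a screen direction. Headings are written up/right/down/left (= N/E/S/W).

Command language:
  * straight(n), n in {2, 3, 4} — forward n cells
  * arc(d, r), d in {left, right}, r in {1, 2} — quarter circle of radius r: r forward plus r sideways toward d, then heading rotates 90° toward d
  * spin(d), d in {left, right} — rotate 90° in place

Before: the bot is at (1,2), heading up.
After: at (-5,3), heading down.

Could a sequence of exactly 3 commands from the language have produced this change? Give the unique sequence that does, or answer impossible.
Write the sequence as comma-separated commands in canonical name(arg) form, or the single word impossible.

key: position moved to (-5,3) AND the heading swung to S — translation plus rotation needed
initial: at (1,2), heading up
t=1 arc(left, 2) ⇒ at (-1,4), heading left
t=2 straight(3) ⇒ at (-4,4), heading left
t=3 arc(left, 1) ⇒ at (-5,3), heading down
uniquely the one of 729 3-step routes that fits.

arc(left, 2), straight(3), arc(left, 1)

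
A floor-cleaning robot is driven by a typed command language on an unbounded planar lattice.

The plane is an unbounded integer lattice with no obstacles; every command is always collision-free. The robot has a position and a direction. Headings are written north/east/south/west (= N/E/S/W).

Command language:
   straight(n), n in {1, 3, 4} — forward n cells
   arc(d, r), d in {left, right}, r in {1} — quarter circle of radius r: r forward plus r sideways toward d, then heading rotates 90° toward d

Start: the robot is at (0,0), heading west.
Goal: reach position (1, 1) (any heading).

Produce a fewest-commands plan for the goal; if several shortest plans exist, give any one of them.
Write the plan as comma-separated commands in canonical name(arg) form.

begin: at (0,0), heading west
[1] after arc(right, 1): at (-1,1), heading north
[2] after arc(right, 1): at (0,2), heading east
[3] after arc(right, 1): at (1,1), heading south
nothing shorter than 3 reaches the goal.

arc(right, 1), arc(right, 1), arc(right, 1)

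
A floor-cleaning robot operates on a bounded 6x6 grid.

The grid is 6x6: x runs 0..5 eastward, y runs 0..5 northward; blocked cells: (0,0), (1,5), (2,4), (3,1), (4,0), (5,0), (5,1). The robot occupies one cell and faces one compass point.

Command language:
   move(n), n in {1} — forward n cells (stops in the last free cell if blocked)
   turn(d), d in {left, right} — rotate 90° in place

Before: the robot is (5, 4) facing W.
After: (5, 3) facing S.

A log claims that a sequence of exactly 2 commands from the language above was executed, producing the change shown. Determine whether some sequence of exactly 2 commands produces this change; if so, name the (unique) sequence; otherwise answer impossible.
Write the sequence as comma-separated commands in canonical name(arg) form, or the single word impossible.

turn(left), move(1)

key: order matters: swapping turn(left) and move(1) lands elsewhere
t0: (5, 4) facing W
1. turn(left) → (5, 4) facing S
2. move(1) → (5, 3) facing S
uniquely the one of 9 2-step routes that fits.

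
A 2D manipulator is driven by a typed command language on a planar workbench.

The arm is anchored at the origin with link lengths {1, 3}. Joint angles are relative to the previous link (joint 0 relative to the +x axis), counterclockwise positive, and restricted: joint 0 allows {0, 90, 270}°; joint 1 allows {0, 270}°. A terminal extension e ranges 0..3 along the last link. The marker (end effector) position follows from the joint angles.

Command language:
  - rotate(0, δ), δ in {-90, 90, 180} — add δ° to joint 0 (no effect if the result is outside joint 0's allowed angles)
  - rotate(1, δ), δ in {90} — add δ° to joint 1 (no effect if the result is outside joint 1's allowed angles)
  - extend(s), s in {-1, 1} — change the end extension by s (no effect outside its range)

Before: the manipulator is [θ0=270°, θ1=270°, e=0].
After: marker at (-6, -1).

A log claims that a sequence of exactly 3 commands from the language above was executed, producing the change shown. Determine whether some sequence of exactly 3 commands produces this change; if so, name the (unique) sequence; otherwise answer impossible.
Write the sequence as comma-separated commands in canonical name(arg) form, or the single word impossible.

start: [θ0=270°, θ1=270°, e=0]
step 1 (extend(1)): [θ0=270°, θ1=270°, e=1]
step 2 (extend(1)): [θ0=270°, θ1=270°, e=2]
step 3 (extend(1)): [θ0=270°, θ1=270°, e=3]
uniquely the one of 216 3-step routes that fits.

extend(1), extend(1), extend(1)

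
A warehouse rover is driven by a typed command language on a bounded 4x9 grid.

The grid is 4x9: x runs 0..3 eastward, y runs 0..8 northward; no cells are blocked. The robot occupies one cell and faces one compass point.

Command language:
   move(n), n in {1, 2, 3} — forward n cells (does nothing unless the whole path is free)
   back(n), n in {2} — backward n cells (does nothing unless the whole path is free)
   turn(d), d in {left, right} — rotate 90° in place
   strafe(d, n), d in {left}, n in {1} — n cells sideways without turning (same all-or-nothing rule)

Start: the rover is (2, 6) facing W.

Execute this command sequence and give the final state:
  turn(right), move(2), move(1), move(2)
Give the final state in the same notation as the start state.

initial: (2, 6) facing W
1. turn(right) → (2, 6) facing N
2. move(2) → (2, 8) facing N
3. move(1) → (2, 8) facing N
4. move(2) → (2, 8) facing N

(2, 8) facing N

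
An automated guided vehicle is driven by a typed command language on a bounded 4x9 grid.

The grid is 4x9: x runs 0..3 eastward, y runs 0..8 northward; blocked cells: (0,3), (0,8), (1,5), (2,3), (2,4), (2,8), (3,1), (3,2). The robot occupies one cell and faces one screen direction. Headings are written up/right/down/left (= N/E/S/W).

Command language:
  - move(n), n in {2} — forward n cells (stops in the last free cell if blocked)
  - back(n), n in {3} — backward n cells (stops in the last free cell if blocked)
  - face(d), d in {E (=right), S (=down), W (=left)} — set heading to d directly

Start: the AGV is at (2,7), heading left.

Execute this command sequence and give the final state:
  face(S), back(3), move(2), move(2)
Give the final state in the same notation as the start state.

at (2,5), heading down

from: at (2,7), heading left
1. face(S) → at (2,7), heading down
2. back(3) → at (2,7), heading down
3. move(2) → at (2,5), heading down
4. move(2) → at (2,5), heading down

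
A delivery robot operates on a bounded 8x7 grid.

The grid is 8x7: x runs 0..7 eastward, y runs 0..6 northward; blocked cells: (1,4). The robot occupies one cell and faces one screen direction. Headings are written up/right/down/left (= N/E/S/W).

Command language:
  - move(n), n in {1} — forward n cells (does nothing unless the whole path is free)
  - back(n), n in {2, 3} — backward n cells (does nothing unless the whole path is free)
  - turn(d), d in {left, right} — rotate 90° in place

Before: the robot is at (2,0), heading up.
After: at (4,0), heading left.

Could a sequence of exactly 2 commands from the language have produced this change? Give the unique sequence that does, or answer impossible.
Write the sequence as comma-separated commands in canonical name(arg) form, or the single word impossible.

turn(left), back(2)

key: position moved to (4,0) AND the heading swung to W — translation plus rotation needed
start: at (2,0), heading up
[1] after turn(left): at (2,0), heading left
[2] after back(2): at (4,0), heading left
uniquely the one of 25 2-step routes that fits.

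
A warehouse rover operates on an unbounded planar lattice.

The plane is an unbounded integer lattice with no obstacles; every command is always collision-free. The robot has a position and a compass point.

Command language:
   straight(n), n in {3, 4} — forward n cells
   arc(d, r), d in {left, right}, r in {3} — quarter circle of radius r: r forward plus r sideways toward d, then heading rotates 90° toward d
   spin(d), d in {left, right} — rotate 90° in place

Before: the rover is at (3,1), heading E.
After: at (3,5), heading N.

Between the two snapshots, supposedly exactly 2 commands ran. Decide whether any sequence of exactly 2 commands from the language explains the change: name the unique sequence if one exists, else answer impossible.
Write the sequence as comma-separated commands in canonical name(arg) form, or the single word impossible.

key: position moved to (3,5) AND the heading swung to N — translation plus rotation needed
initial: at (3,1), heading E
t=1 spin(left) ⇒ at (3,1), heading N
t=2 straight(4) ⇒ at (3,5), heading N
uniquely the one of 36 2-step routes that fits.

spin(left), straight(4)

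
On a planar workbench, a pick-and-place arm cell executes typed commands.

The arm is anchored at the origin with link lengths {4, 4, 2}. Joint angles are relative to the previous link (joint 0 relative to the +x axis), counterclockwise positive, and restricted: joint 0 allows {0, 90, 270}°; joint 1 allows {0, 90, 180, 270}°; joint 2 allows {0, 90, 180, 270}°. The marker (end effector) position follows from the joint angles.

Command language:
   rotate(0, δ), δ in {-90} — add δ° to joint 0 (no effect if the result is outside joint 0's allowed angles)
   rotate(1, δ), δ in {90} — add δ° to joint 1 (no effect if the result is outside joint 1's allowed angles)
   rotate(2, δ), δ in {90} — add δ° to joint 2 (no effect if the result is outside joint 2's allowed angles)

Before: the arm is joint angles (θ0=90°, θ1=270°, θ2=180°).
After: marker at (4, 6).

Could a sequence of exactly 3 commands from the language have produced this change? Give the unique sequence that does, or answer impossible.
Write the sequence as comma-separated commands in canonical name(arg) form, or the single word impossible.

t0: joint angles (θ0=90°, θ1=270°, θ2=180°)
[1] after rotate(2, 90): joint angles (θ0=90°, θ1=270°, θ2=270°)
[2] after rotate(2, 90): joint angles (θ0=90°, θ1=270°, θ2=0°)
[3] after rotate(2, 90): joint angles (θ0=90°, θ1=270°, θ2=90°)
no other 3-command option fits: unique.

rotate(2, 90), rotate(2, 90), rotate(2, 90)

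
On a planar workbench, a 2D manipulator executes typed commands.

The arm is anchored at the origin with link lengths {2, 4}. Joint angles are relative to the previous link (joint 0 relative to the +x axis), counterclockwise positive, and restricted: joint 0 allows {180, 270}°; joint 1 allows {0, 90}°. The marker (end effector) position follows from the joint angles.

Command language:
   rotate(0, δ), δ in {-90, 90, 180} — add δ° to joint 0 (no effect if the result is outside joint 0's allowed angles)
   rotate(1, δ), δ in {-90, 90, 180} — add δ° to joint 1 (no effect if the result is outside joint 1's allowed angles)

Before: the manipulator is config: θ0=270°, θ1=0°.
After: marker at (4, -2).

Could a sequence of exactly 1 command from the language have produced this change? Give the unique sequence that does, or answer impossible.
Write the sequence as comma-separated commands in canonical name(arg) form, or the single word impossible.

rotate(1, 90)

from: config: θ0=270°, θ1=0°
t=1 rotate(1, 90) ⇒ config: θ0=270°, θ1=90°
uniquely the one of 6 1-step routes that fits.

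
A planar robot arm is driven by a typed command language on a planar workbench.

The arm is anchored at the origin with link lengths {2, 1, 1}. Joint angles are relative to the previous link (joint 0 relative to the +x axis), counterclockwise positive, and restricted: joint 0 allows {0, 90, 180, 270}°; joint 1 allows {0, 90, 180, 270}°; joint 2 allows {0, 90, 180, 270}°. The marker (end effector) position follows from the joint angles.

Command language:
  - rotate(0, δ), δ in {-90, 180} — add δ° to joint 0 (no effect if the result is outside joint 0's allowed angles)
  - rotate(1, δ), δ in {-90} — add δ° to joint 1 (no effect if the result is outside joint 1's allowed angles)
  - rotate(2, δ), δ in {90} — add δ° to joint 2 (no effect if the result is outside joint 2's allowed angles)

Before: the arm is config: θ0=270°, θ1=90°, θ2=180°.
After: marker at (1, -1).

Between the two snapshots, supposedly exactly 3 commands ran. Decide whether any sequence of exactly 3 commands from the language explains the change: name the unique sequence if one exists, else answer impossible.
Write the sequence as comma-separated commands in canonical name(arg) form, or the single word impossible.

start: config: θ0=270°, θ1=90°, θ2=180°
1. rotate(2, 90) → config: θ0=270°, θ1=90°, θ2=270°
2. rotate(2, 90) → config: θ0=270°, θ1=90°, θ2=0°
3. rotate(2, 90) → config: θ0=270°, θ1=90°, θ2=90°
no rival 3-sequence matches.

rotate(2, 90), rotate(2, 90), rotate(2, 90)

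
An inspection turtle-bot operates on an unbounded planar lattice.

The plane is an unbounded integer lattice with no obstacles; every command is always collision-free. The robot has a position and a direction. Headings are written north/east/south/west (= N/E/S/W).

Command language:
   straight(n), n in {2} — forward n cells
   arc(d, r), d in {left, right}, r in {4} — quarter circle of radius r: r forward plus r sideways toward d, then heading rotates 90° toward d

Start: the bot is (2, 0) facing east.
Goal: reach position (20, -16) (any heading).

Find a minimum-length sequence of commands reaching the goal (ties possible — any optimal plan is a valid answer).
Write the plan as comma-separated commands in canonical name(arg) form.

arc(right, 4), arc(left, 4), arc(right, 4), arc(left, 4), straight(2)

from: (2, 0) facing east
1. arc(right, 4) → (6, -4) facing south
2. arc(left, 4) → (10, -8) facing east
3. arc(right, 4) → (14, -12) facing south
4. arc(left, 4) → (18, -16) facing east
5. straight(2) → (20, -16) facing east
nothing shorter than 5 reaches the goal.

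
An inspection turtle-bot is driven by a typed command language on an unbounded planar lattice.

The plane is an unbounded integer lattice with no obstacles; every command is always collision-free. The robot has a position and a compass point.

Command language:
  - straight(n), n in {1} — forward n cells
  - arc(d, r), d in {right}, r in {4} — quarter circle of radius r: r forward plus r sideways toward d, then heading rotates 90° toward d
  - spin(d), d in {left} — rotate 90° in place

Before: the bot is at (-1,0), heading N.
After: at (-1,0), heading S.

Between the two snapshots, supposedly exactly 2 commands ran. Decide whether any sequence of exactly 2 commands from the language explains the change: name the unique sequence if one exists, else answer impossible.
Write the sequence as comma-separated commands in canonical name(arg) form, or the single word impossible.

key: (-1,0) unmoved — no command in the sequence translates
from: at (-1,0), heading N
t=1 spin(left) ⇒ at (-1,0), heading W
t=2 spin(left) ⇒ at (-1,0), heading S
no other 2-command option fits: unique.

spin(left), spin(left)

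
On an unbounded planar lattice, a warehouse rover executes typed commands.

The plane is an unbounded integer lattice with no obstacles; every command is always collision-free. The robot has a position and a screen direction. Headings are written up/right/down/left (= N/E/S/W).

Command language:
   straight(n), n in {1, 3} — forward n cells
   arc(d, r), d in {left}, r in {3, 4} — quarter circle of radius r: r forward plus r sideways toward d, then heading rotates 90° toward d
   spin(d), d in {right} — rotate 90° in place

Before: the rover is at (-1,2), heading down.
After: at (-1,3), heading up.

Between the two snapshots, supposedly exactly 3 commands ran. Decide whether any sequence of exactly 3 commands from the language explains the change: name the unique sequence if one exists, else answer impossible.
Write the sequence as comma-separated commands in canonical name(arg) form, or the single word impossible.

key: order matters: swapping spin(right) and straight(1) lands elsewhere
from: at (-1,2), heading down
1. spin(right) → at (-1,2), heading left
2. spin(right) → at (-1,2), heading up
3. straight(1) → at (-1,3), heading up
uniquely the one of 125 3-step routes that fits.

spin(right), spin(right), straight(1)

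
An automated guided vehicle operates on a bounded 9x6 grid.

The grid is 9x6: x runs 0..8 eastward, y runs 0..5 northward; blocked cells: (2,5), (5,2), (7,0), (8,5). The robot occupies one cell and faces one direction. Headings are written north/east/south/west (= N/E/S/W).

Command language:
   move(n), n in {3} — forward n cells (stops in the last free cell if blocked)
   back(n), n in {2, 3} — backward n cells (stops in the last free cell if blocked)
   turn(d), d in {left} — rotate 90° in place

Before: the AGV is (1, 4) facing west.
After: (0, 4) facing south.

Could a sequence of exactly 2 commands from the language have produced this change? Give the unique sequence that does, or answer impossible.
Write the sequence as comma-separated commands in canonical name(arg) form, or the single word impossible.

key: order matters: swapping move(3) and turn(left) lands elsewhere
initial: (1, 4) facing west
step 1 (move(3)): (0, 4) facing west
step 2 (turn(left)): (0, 4) facing south
uniquely the one of 16 2-step routes that fits.

move(3), turn(left)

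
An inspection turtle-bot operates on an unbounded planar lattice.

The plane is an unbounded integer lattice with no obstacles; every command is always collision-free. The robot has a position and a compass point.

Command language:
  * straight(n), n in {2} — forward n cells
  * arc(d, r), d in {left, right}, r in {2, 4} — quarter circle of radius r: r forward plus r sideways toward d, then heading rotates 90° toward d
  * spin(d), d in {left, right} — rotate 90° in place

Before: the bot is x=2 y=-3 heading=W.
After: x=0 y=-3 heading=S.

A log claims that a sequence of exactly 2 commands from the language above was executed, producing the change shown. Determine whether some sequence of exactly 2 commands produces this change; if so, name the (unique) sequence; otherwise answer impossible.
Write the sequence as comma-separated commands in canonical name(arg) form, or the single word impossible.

key: running spin(left) before straight(2) would end elsewhere — order is forced
from: x=2 y=-3 heading=W
1. straight(2) → x=0 y=-3 heading=W
2. spin(left) → x=0 y=-3 heading=S
all 49 alternatives checked — unique.

straight(2), spin(left)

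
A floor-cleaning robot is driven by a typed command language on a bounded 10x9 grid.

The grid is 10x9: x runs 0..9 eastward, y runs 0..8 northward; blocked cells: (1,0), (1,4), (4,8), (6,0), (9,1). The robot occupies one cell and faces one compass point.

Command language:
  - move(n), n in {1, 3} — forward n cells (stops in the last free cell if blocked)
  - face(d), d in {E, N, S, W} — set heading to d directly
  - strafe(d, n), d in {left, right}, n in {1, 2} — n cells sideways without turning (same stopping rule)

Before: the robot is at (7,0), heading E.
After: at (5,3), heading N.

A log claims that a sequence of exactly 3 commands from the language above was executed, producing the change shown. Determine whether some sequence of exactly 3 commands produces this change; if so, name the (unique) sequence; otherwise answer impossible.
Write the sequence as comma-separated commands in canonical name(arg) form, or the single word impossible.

face(N), move(3), strafe(left, 2)

key: running strafe(left, 2) before face(N) would end elsewhere — order is forced
begin: at (7,0), heading E
t=1 face(N) ⇒ at (7,0), heading N
t=2 move(3) ⇒ at (7,3), heading N
t=3 strafe(left, 2) ⇒ at (5,3), heading N
uniquely the one of 1000 3-step routes that fits.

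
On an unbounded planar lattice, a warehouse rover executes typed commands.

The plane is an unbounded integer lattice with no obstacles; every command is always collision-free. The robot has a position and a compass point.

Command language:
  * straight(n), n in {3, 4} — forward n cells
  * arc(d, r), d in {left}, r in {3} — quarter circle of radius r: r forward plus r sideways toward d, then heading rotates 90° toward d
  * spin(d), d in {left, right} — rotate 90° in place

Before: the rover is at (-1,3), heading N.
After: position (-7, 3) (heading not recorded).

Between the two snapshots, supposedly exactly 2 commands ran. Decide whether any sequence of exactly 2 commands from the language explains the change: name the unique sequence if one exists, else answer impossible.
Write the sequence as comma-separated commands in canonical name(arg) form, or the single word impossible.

initial: at (-1,3), heading N
[1] after arc(left, 3): at (-4,6), heading W
[2] after arc(left, 3): at (-7,3), heading S
all 25 alternatives checked — unique.

arc(left, 3), arc(left, 3)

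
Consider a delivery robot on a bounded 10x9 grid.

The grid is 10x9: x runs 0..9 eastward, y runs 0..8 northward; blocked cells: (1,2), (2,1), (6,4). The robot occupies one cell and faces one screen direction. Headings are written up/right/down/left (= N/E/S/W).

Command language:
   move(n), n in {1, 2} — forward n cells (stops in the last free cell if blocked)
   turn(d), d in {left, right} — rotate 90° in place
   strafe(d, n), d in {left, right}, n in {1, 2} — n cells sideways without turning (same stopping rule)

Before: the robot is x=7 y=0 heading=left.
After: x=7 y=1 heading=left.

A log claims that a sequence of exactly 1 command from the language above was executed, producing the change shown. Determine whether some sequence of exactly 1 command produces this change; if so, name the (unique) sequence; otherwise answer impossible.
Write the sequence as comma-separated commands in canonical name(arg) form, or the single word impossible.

strafe(right, 1)

key: heading stays W — the single command does not turn
initial: x=7 y=0 heading=left
step 1 (strafe(right, 1)): x=7 y=1 heading=left
uniquely the one of 8 1-step routes that fits.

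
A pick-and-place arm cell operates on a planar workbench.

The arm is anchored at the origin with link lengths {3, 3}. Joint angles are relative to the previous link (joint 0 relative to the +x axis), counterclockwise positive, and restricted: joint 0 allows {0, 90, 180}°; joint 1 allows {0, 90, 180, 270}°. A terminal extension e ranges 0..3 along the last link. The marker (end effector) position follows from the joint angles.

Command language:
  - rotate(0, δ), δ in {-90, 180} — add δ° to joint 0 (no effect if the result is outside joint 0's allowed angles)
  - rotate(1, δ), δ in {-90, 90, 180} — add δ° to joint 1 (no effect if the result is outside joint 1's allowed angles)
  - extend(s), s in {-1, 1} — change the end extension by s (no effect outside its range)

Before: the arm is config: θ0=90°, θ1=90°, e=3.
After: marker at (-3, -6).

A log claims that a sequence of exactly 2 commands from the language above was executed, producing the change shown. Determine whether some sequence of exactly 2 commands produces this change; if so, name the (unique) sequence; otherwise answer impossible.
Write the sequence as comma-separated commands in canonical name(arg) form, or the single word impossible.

rotate(0, -90), rotate(0, 180)

key: running rotate(0, 180) before rotate(0, -90) would end elsewhere — order is forced
t0: config: θ0=90°, θ1=90°, e=3
t=1 rotate(0, -90) ⇒ config: θ0=0°, θ1=90°, e=3
t=2 rotate(0, 180) ⇒ config: θ0=180°, θ1=90°, e=3
uniquely the one of 49 2-step routes that fits.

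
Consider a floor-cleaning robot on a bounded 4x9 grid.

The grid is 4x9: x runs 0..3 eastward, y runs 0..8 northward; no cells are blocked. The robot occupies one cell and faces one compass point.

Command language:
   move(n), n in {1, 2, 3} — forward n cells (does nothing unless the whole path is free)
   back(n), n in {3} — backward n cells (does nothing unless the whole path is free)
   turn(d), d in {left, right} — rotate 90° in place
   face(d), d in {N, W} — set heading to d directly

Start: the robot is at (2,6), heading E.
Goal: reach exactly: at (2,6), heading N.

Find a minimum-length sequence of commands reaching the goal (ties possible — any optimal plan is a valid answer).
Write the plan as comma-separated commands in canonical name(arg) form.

t0: at (2,6), heading E
step 1 (face(N)): at (2,6), heading N
no 0-step plan works, so 1 is optimal.

face(N)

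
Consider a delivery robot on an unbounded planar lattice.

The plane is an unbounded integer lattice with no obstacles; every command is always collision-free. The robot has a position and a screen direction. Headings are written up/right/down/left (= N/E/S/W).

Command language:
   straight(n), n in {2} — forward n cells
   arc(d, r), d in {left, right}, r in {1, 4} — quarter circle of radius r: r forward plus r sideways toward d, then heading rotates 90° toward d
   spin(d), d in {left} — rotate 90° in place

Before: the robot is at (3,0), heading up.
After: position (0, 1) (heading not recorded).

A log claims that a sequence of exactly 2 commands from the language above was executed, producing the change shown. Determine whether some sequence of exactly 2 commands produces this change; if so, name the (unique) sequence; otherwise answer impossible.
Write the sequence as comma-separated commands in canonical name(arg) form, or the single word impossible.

key: running straight(2) before arc(left, 1) would end elsewhere — order is forced
t0: at (3,0), heading up
1. arc(left, 1) → at (2,1), heading left
2. straight(2) → at (0,1), heading left
uniquely the one of 36 2-step routes that fits.

arc(left, 1), straight(2)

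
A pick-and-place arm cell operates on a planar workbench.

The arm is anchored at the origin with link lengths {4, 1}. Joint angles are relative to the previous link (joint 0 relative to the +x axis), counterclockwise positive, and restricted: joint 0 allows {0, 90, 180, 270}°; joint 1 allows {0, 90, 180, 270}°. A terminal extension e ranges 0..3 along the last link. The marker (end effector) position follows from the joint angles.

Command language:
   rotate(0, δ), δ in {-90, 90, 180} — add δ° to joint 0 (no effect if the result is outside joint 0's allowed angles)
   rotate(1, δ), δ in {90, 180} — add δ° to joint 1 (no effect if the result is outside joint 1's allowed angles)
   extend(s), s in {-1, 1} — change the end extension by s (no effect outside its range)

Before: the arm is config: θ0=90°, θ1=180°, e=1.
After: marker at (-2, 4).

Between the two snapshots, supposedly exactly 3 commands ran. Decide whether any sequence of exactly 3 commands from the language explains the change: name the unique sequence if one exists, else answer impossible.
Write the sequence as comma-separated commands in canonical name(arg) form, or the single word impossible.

initial: config: θ0=90°, θ1=180°, e=1
t=1 rotate(1, 90) ⇒ config: θ0=90°, θ1=270°, e=1
t=2 rotate(1, 90) ⇒ config: θ0=90°, θ1=0°, e=1
t=3 rotate(1, 90) ⇒ config: θ0=90°, θ1=90°, e=1
no rival 3-sequence matches.

rotate(1, 90), rotate(1, 90), rotate(1, 90)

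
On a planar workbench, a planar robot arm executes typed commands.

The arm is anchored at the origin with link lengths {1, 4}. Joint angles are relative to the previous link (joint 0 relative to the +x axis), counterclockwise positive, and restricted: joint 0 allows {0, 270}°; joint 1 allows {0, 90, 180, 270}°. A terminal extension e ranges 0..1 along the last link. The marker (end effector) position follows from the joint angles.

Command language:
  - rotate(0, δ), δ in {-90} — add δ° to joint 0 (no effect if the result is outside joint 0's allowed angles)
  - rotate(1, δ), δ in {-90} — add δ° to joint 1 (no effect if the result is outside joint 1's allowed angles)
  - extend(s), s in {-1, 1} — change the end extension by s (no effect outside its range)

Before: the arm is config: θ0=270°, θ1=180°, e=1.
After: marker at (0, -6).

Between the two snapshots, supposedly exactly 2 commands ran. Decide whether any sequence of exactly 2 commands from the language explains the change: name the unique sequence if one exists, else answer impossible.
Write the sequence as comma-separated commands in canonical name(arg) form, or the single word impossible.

t0: config: θ0=270°, θ1=180°, e=1
step 1 (rotate(1, -90)): config: θ0=270°, θ1=90°, e=1
step 2 (rotate(1, -90)): config: θ0=270°, θ1=0°, e=1
all 16 alternatives checked — unique.

rotate(1, -90), rotate(1, -90)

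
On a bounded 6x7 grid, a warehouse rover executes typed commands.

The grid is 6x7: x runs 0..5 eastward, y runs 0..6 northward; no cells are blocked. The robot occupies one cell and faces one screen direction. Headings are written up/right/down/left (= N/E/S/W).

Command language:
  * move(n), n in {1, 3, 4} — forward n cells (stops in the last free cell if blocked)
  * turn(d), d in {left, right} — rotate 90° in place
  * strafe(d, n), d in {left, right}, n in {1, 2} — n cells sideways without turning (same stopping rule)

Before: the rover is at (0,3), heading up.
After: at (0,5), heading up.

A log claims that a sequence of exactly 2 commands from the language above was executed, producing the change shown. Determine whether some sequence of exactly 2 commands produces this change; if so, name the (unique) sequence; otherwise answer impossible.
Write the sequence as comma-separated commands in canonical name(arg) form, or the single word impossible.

move(1), move(1)

key: heading stays N — no command in the sequence turns
t0: at (0,3), heading up
[1] after move(1): at (0,4), heading up
[2] after move(1): at (0,5), heading up
all 81 alternatives checked — unique.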